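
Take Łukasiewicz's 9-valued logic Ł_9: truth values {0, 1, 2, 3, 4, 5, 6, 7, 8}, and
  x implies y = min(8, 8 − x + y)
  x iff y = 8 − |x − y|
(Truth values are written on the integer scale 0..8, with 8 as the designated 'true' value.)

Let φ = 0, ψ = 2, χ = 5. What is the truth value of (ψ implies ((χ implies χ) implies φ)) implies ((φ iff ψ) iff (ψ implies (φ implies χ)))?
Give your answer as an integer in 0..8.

χ implies χ = 5 implies 5 = 8
(χ implies χ) implies φ = 8 implies 0 = 0
ψ implies ((χ implies χ) implies φ) = 2 implies 0 = 6
φ iff ψ = 0 iff 2 = 6
φ implies χ = 0 implies 5 = 8
ψ implies (φ implies χ) = 2 implies 8 = 8
(φ iff ψ) iff (ψ implies (φ implies χ)) = 6 iff 8 = 6
(ψ implies ((χ implies χ) implies φ)) implies ((φ iff ψ) iff (ψ implies (φ implies χ))) = 6 implies 6 = 8

8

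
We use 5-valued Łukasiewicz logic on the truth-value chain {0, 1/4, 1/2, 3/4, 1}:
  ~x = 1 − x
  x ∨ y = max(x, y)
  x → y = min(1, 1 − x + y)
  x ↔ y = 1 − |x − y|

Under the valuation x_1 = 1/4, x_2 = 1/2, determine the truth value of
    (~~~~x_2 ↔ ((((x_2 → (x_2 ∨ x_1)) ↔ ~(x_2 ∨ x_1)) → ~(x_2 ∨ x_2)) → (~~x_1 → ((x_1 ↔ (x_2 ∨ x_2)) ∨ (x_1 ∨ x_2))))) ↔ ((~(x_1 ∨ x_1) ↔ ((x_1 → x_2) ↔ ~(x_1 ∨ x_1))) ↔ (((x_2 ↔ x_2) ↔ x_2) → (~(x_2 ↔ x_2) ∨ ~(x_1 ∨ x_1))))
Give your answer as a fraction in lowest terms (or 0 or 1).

~x_2 = ~1/2 = 1/2
~~x_2 = ~1/2 = 1/2
~~~x_2 = ~1/2 = 1/2
~~~~x_2 = ~1/2 = 1/2
x_2 ∨ x_1 = 1/2 ∨ 1/4 = 1/2
x_2 → (x_2 ∨ x_1) = 1/2 → 1/2 = 1
x_2 ∨ x_1 = 1/2 ∨ 1/4 = 1/2
~(x_2 ∨ x_1) = ~1/2 = 1/2
(x_2 → (x_2 ∨ x_1)) ↔ ~(x_2 ∨ x_1) = 1 ↔ 1/2 = 1/2
x_2 ∨ x_2 = 1/2 ∨ 1/2 = 1/2
~(x_2 ∨ x_2) = ~1/2 = 1/2
((x_2 → (x_2 ∨ x_1)) ↔ ~(x_2 ∨ x_1)) → ~(x_2 ∨ x_2) = 1/2 → 1/2 = 1
~x_1 = ~1/4 = 3/4
~~x_1 = ~3/4 = 1/4
x_2 ∨ x_2 = 1/2 ∨ 1/2 = 1/2
x_1 ↔ (x_2 ∨ x_2) = 1/4 ↔ 1/2 = 3/4
x_1 ∨ x_2 = 1/4 ∨ 1/2 = 1/2
(x_1 ↔ (x_2 ∨ x_2)) ∨ (x_1 ∨ x_2) = 3/4 ∨ 1/2 = 3/4
~~x_1 → ((x_1 ↔ (x_2 ∨ x_2)) ∨ (x_1 ∨ x_2)) = 1/4 → 3/4 = 1
(((x_2 → (x_2 ∨ x_1)) ↔ ~(x_2 ∨ x_1)) → ~(x_2 ∨ x_2)) → (~~x_1 → ((x_1 ↔ (x_2 ∨ x_2)) ∨ (x_1 ∨ x_2))) = 1 → 1 = 1
~~~~x_2 ↔ ((((x_2 → (x_2 ∨ x_1)) ↔ ~(x_2 ∨ x_1)) → ~(x_2 ∨ x_2)) → (~~x_1 → ((x_1 ↔ (x_2 ∨ x_2)) ∨ (x_1 ∨ x_2)))) = 1/2 ↔ 1 = 1/2
x_1 ∨ x_1 = 1/4 ∨ 1/4 = 1/4
~(x_1 ∨ x_1) = ~1/4 = 3/4
x_1 → x_2 = 1/4 → 1/2 = 1
x_1 ∨ x_1 = 1/4 ∨ 1/4 = 1/4
~(x_1 ∨ x_1) = ~1/4 = 3/4
(x_1 → x_2) ↔ ~(x_1 ∨ x_1) = 1 ↔ 3/4 = 3/4
~(x_1 ∨ x_1) ↔ ((x_1 → x_2) ↔ ~(x_1 ∨ x_1)) = 3/4 ↔ 3/4 = 1
x_2 ↔ x_2 = 1/2 ↔ 1/2 = 1
(x_2 ↔ x_2) ↔ x_2 = 1 ↔ 1/2 = 1/2
x_2 ↔ x_2 = 1/2 ↔ 1/2 = 1
~(x_2 ↔ x_2) = ~1 = 0
x_1 ∨ x_1 = 1/4 ∨ 1/4 = 1/4
~(x_1 ∨ x_1) = ~1/4 = 3/4
~(x_2 ↔ x_2) ∨ ~(x_1 ∨ x_1) = 0 ∨ 3/4 = 3/4
((x_2 ↔ x_2) ↔ x_2) → (~(x_2 ↔ x_2) ∨ ~(x_1 ∨ x_1)) = 1/2 → 3/4 = 1
(~(x_1 ∨ x_1) ↔ ((x_1 → x_2) ↔ ~(x_1 ∨ x_1))) ↔ (((x_2 ↔ x_2) ↔ x_2) → (~(x_2 ↔ x_2) ∨ ~(x_1 ∨ x_1))) = 1 ↔ 1 = 1
(~~~~x_2 ↔ ((((x_2 → (x_2 ∨ x_1)) ↔ ~(x_2 ∨ x_1)) → ~(x_2 ∨ x_2)) → (~~x_1 → ((x_1 ↔ (x_2 ∨ x_2)) ∨ (x_1 ∨ x_2))))) ↔ ((~(x_1 ∨ x_1) ↔ ((x_1 → x_2) ↔ ~(x_1 ∨ x_1))) ↔ (((x_2 ↔ x_2) ↔ x_2) → (~(x_2 ↔ x_2) ∨ ~(x_1 ∨ x_1)))) = 1/2 ↔ 1 = 1/2

1/2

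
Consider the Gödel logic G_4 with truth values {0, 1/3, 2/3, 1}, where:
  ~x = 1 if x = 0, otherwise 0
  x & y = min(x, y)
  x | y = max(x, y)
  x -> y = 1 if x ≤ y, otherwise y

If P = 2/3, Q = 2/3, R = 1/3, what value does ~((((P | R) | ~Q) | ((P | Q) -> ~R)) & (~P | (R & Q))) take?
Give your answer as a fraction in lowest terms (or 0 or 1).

0

P | R = 2/3 | 1/3 = 2/3
~Q = ~2/3 = 0
(P | R) | ~Q = 2/3 | 0 = 2/3
P | Q = 2/3 | 2/3 = 2/3
~R = ~1/3 = 0
(P | Q) -> ~R = 2/3 -> 0 = 0
((P | R) | ~Q) | ((P | Q) -> ~R) = 2/3 | 0 = 2/3
~P = ~2/3 = 0
R & Q = 1/3 & 2/3 = 1/3
~P | (R & Q) = 0 | 1/3 = 1/3
(((P | R) | ~Q) | ((P | Q) -> ~R)) & (~P | (R & Q)) = 2/3 & 1/3 = 1/3
~((((P | R) | ~Q) | ((P | Q) -> ~R)) & (~P | (R & Q))) = ~1/3 = 0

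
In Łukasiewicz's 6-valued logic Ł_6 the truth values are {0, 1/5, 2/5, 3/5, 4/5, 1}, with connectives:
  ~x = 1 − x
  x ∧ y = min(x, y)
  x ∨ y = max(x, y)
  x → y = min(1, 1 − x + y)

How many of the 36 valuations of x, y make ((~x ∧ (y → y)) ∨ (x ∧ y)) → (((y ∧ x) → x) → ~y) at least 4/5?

21

value 1: 15 assignments (counts)
value 4/5: 6 assignments (counts)
value 3/5: 4 assignments
value 2/5: 6 assignments
value 1/5: 3 assignments
value 0: 2 assignments
So 21 of the 36 assignments meet the threshold.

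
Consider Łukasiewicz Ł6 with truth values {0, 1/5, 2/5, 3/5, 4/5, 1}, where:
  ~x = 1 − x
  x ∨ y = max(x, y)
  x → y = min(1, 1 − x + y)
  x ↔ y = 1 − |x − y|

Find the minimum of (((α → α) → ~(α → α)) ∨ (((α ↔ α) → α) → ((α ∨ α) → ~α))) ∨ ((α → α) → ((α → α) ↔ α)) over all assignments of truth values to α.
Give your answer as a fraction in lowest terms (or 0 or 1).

4/5

Take α = 4/5:
α → α = 4/5 → 4/5 = 1
α → α = 4/5 → 4/5 = 1
~(α → α) = ~1 = 0
(α → α) → ~(α → α) = 1 → 0 = 0
α ↔ α = 4/5 ↔ 4/5 = 1
(α ↔ α) → α = 1 → 4/5 = 4/5
α ∨ α = 4/5 ∨ 4/5 = 4/5
~α = ~4/5 = 1/5
(α ∨ α) → ~α = 4/5 → 1/5 = 2/5
((α ↔ α) → α) → ((α ∨ α) → ~α) = 4/5 → 2/5 = 3/5
((α → α) → ~(α → α)) ∨ (((α ↔ α) → α) → ((α ∨ α) → ~α)) = 0 ∨ 3/5 = 3/5
α → α = 4/5 → 4/5 = 1
α → α = 4/5 → 4/5 = 1
(α → α) ↔ α = 1 ↔ 4/5 = 4/5
(α → α) → ((α → α) ↔ α) = 1 → 4/5 = 4/5
(((α → α) → ~(α → α)) ∨ (((α ↔ α) → α) → ((α ∨ α) → ~α))) ∨ ((α → α) → ((α → α) ↔ α)) = 3/5 ∨ 4/5 = 4/5
No assignment yields a value below 4/5, so this is the minimum.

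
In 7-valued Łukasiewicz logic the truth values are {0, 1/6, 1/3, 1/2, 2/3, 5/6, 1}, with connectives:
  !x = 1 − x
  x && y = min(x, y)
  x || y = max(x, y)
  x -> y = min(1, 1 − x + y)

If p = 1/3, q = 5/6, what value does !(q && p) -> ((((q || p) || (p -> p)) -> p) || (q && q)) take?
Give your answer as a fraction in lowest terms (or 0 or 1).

1

q && p = 5/6 && 1/3 = 1/3
!(q && p) = !1/3 = 2/3
q || p = 5/6 || 1/3 = 5/6
p -> p = 1/3 -> 1/3 = 1
(q || p) || (p -> p) = 5/6 || 1 = 1
((q || p) || (p -> p)) -> p = 1 -> 1/3 = 1/3
q && q = 5/6 && 5/6 = 5/6
(((q || p) || (p -> p)) -> p) || (q && q) = 1/3 || 5/6 = 5/6
!(q && p) -> ((((q || p) || (p -> p)) -> p) || (q && q)) = 2/3 -> 5/6 = 1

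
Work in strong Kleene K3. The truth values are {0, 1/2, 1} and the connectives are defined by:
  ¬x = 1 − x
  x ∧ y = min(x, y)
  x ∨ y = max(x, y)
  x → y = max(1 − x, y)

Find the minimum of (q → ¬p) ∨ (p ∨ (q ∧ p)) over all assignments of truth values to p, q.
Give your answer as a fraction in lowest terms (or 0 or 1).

Take p = 1/2, q = 1/2:
¬p = ¬1/2 = 1/2
q → ¬p = 1/2 → 1/2 = 1/2
q ∧ p = 1/2 ∧ 1/2 = 1/2
p ∨ (q ∧ p) = 1/2 ∨ 1/2 = 1/2
(q → ¬p) ∨ (p ∨ (q ∧ p)) = 1/2 ∨ 1/2 = 1/2
No assignment yields a value below 1/2, so this is the minimum.

1/2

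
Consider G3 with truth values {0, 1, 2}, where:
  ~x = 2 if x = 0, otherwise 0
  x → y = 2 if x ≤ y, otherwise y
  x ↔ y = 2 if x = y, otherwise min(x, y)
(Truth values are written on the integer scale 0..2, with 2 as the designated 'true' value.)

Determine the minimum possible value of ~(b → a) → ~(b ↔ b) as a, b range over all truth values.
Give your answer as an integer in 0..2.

Take a = 0, b = 1:
b → a = 1 → 0 = 0
~(b → a) = ~0 = 2
b ↔ b = 1 ↔ 1 = 2
~(b ↔ b) = ~2 = 0
~(b → a) → ~(b ↔ b) = 2 → 0 = 0
No assignment yields a value below 0, so this is the minimum.

0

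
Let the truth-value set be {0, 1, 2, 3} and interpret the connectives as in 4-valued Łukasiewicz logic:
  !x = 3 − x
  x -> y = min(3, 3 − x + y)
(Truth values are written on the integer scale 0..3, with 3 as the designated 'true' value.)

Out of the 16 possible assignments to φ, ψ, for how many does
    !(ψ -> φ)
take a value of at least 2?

3

φ = 0, ψ = 0 ↦ 0  <
φ = 0, ψ = 1 ↦ 1  <
φ = 0, ψ = 2 ↦ 2  ≥
φ = 0, ψ = 3 ↦ 3  ≥
φ = 1, ψ = 0 ↦ 0  <
φ = 1, ψ = 1 ↦ 0  <
φ = 1, ψ = 2 ↦ 1  <
φ = 1, ψ = 3 ↦ 2  ≥
φ = 2, ψ = 0 ↦ 0  <
φ = 2, ψ = 1 ↦ 0  <
φ = 2, ψ = 2 ↦ 0  <
φ = 2, ψ = 3 ↦ 1  <
φ = 3, ψ = 0 ↦ 0  <
φ = 3, ψ = 1 ↦ 0  <
φ = 3, ψ = 2 ↦ 0  <
φ = 3, ψ = 3 ↦ 0  <
So 3 of the 16 assignments meet the threshold.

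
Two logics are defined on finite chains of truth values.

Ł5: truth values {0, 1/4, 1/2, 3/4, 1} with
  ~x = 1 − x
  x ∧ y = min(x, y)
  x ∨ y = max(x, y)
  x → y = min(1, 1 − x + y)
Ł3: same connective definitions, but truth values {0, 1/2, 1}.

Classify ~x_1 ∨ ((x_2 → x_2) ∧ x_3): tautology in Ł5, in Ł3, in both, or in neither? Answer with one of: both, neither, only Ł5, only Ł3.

In Ł5: at x_1 = 1/4, x_2 = 0, x_3 = 0 the value is 3/4 — not a tautology.
In Ł3: at x_1 = 1/2, x_2 = 0, x_3 = 0 the value is 1/2 — not a tautology.

neither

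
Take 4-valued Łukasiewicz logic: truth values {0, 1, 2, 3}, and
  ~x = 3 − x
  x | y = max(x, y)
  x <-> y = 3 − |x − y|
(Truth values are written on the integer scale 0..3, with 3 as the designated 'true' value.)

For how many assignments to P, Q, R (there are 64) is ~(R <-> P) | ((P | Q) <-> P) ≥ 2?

value 3: 43 assignments (counts)
value 2: 14 assignments (counts)
value 1: 6 assignments
value 0: 1 assignment
So 57 of the 64 assignments meet the threshold.

57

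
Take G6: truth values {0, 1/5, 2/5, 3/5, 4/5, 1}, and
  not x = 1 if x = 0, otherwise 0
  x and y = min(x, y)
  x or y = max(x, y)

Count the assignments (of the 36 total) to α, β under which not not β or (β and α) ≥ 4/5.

30

value 1: 30 assignments (counts)
value 0: 6 assignments
So 30 of the 36 assignments meet the threshold.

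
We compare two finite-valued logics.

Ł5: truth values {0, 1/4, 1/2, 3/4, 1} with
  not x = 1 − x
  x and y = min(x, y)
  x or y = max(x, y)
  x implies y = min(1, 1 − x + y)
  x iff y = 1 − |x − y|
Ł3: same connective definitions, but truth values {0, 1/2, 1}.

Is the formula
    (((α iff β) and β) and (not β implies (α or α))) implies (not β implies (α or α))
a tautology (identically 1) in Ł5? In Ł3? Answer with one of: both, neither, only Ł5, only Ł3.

both

In Ł5: every assignment gives 1 — tautology.
In Ł3: every assignment gives 1 — tautology.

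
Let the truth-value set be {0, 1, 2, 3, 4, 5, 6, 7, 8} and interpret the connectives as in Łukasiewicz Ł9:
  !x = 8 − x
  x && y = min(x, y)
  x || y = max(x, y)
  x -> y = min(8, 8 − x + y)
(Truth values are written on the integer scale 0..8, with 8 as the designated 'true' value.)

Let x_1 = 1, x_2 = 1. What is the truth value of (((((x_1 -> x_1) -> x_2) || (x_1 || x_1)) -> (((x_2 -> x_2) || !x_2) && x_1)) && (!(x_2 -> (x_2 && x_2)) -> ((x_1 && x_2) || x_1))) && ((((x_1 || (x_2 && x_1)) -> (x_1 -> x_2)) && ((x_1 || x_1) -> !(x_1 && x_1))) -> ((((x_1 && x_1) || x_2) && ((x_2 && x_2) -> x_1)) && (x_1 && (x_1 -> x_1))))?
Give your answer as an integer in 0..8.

1

x_1 -> x_1 = 1 -> 1 = 8
(x_1 -> x_1) -> x_2 = 8 -> 1 = 1
x_1 || x_1 = 1 || 1 = 1
((x_1 -> x_1) -> x_2) || (x_1 || x_1) = 1 || 1 = 1
x_2 -> x_2 = 1 -> 1 = 8
!x_2 = !1 = 7
(x_2 -> x_2) || !x_2 = 8 || 7 = 8
((x_2 -> x_2) || !x_2) && x_1 = 8 && 1 = 1
(((x_1 -> x_1) -> x_2) || (x_1 || x_1)) -> (((x_2 -> x_2) || !x_2) && x_1) = 1 -> 1 = 8
x_2 && x_2 = 1 && 1 = 1
x_2 -> (x_2 && x_2) = 1 -> 1 = 8
!(x_2 -> (x_2 && x_2)) = !8 = 0
x_1 && x_2 = 1 && 1 = 1
(x_1 && x_2) || x_1 = 1 || 1 = 1
!(x_2 -> (x_2 && x_2)) -> ((x_1 && x_2) || x_1) = 0 -> 1 = 8
((((x_1 -> x_1) -> x_2) || (x_1 || x_1)) -> (((x_2 -> x_2) || !x_2) && x_1)) && (!(x_2 -> (x_2 && x_2)) -> ((x_1 && x_2) || x_1)) = 8 && 8 = 8
x_2 && x_1 = 1 && 1 = 1
x_1 || (x_2 && x_1) = 1 || 1 = 1
x_1 -> x_2 = 1 -> 1 = 8
(x_1 || (x_2 && x_1)) -> (x_1 -> x_2) = 1 -> 8 = 8
x_1 || x_1 = 1 || 1 = 1
x_1 && x_1 = 1 && 1 = 1
!(x_1 && x_1) = !1 = 7
(x_1 || x_1) -> !(x_1 && x_1) = 1 -> 7 = 8
((x_1 || (x_2 && x_1)) -> (x_1 -> x_2)) && ((x_1 || x_1) -> !(x_1 && x_1)) = 8 && 8 = 8
x_1 && x_1 = 1 && 1 = 1
(x_1 && x_1) || x_2 = 1 || 1 = 1
x_2 && x_2 = 1 && 1 = 1
(x_2 && x_2) -> x_1 = 1 -> 1 = 8
((x_1 && x_1) || x_2) && ((x_2 && x_2) -> x_1) = 1 && 8 = 1
x_1 -> x_1 = 1 -> 1 = 8
x_1 && (x_1 -> x_1) = 1 && 8 = 1
(((x_1 && x_1) || x_2) && ((x_2 && x_2) -> x_1)) && (x_1 && (x_1 -> x_1)) = 1 && 1 = 1
(((x_1 || (x_2 && x_1)) -> (x_1 -> x_2)) && ((x_1 || x_1) -> !(x_1 && x_1))) -> ((((x_1 && x_1) || x_2) && ((x_2 && x_2) -> x_1)) && (x_1 && (x_1 -> x_1))) = 8 -> 1 = 1
(((((x_1 -> x_1) -> x_2) || (x_1 || x_1)) -> (((x_2 -> x_2) || !x_2) && x_1)) && (!(x_2 -> (x_2 && x_2)) -> ((x_1 && x_2) || x_1))) && ((((x_1 || (x_2 && x_1)) -> (x_1 -> x_2)) && ((x_1 || x_1) -> !(x_1 && x_1))) -> ((((x_1 && x_1) || x_2) && ((x_2 && x_2) -> x_1)) && (x_1 && (x_1 -> x_1)))) = 8 && 1 = 1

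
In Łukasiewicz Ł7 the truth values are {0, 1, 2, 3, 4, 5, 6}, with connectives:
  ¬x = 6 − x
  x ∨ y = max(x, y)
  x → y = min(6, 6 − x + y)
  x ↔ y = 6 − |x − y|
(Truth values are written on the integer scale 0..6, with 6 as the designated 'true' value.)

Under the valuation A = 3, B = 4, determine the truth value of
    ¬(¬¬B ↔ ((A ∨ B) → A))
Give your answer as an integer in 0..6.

1

¬B = ¬4 = 2
¬¬B = ¬2 = 4
A ∨ B = 3 ∨ 4 = 4
(A ∨ B) → A = 4 → 3 = 5
¬¬B ↔ ((A ∨ B) → A) = 4 ↔ 5 = 5
¬(¬¬B ↔ ((A ∨ B) → A)) = ¬5 = 1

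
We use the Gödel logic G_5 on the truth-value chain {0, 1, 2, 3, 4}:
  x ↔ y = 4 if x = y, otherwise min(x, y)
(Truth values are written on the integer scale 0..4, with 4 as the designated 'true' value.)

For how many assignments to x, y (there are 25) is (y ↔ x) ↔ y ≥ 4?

11

value 4: 11 assignments (counts)
value 3: 2 assignments
value 2: 3 assignments
value 1: 4 assignments
value 0: 5 assignments
So 11 of the 25 assignments meet the threshold.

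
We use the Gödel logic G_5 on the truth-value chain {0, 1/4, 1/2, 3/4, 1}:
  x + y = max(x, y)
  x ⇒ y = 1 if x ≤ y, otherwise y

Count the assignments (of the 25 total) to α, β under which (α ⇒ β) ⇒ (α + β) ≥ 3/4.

value 1: 15 assignments (counts)
value 3/4: 4 assignments (counts)
value 1/2: 3 assignments
value 1/4: 2 assignments
value 0: 1 assignment
So 19 of the 25 assignments meet the threshold.

19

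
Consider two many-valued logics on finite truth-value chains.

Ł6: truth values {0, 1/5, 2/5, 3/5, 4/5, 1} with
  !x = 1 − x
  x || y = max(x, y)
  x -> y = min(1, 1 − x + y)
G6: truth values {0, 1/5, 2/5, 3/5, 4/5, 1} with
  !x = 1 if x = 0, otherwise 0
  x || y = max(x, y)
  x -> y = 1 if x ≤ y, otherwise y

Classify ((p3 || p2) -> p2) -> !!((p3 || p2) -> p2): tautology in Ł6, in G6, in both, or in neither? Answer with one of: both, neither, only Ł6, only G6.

In Ł6: every assignment gives 1 — tautology.
In G6: every assignment gives 1 — tautology.

both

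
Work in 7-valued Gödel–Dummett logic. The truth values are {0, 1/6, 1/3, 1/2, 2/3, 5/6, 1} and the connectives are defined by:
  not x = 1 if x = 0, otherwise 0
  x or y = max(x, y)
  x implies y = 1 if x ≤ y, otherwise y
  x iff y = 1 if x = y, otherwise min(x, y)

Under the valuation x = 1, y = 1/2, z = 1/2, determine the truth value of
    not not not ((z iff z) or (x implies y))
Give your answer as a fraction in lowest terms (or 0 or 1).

0

z iff z = 1/2 iff 1/2 = 1
x implies y = 1 implies 1/2 = 1/2
(z iff z) or (x implies y) = 1 or 1/2 = 1
not ((z iff z) or (x implies y)) = not 1 = 0
not not ((z iff z) or (x implies y)) = not 0 = 1
not not not ((z iff z) or (x implies y)) = not 1 = 0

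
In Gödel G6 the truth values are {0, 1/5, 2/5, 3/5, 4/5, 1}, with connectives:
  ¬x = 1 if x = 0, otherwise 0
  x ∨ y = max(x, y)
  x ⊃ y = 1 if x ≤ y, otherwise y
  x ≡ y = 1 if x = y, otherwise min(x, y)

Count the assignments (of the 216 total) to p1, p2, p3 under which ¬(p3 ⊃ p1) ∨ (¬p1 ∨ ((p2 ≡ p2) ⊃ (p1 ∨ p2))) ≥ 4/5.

value 1: 96 assignments (counts)
value 4/5: 48 assignments (counts)
value 3/5: 36 assignments
value 2/5: 24 assignments
value 1/5: 12 assignments
So 144 of the 216 assignments meet the threshold.

144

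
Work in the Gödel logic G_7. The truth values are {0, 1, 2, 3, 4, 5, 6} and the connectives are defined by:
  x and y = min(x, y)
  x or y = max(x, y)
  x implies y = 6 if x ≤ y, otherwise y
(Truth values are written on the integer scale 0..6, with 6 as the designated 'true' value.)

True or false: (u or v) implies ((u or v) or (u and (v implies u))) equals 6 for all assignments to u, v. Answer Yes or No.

At u = 5, v = 3, for instance:
u or v = 5 or 3 = 5
v implies u = 3 implies 5 = 6
u and (v implies u) = 5 and 6 = 5
(u or v) or (u and (v implies u)) = 5 or 5 = 5
(u or v) implies ((u or v) or (u and (v implies u))) = 5 implies 5 = 6
and checking the remaining 48 assignments likewise gives ≥ 6 in every case.

Yes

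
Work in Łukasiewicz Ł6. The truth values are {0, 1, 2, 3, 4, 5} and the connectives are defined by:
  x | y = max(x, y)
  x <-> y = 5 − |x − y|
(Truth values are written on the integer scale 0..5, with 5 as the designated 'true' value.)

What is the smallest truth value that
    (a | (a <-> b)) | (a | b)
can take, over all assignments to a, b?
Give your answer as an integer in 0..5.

3

Take a = 0, b = 2:
a <-> b = 0 <-> 2 = 3
a | (a <-> b) = 0 | 3 = 3
a | b = 0 | 2 = 2
(a | (a <-> b)) | (a | b) = 3 | 2 = 3
No assignment yields a value below 3, so this is the minimum.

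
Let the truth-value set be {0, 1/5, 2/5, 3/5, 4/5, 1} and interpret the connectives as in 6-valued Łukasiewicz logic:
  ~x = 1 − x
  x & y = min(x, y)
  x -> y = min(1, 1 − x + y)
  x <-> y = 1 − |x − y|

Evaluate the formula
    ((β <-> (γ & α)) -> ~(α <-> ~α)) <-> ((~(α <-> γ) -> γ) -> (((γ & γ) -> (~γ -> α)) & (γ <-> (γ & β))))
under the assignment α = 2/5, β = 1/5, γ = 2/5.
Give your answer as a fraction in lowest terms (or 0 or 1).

3/5

γ & α = 2/5 & 2/5 = 2/5
β <-> (γ & α) = 1/5 <-> 2/5 = 4/5
~α = ~2/5 = 3/5
α <-> ~α = 2/5 <-> 3/5 = 4/5
~(α <-> ~α) = ~4/5 = 1/5
(β <-> (γ & α)) -> ~(α <-> ~α) = 4/5 -> 1/5 = 2/5
α <-> γ = 2/5 <-> 2/5 = 1
~(α <-> γ) = ~1 = 0
~(α <-> γ) -> γ = 0 -> 2/5 = 1
γ & γ = 2/5 & 2/5 = 2/5
~γ = ~2/5 = 3/5
~γ -> α = 3/5 -> 2/5 = 4/5
(γ & γ) -> (~γ -> α) = 2/5 -> 4/5 = 1
γ & β = 2/5 & 1/5 = 1/5
γ <-> (γ & β) = 2/5 <-> 1/5 = 4/5
((γ & γ) -> (~γ -> α)) & (γ <-> (γ & β)) = 1 & 4/5 = 4/5
(~(α <-> γ) -> γ) -> (((γ & γ) -> (~γ -> α)) & (γ <-> (γ & β))) = 1 -> 4/5 = 4/5
((β <-> (γ & α)) -> ~(α <-> ~α)) <-> ((~(α <-> γ) -> γ) -> (((γ & γ) -> (~γ -> α)) & (γ <-> (γ & β)))) = 2/5 <-> 4/5 = 3/5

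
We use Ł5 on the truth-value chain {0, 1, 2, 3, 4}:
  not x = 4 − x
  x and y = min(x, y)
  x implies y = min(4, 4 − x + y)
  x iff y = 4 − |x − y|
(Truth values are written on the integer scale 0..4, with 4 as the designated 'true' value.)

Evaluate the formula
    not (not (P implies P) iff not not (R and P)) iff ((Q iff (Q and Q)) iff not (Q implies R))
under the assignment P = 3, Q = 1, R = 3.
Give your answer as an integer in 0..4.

P implies P = 3 implies 3 = 4
not (P implies P) = not 4 = 0
R and P = 3 and 3 = 3
not (R and P) = not 3 = 1
not not (R and P) = not 1 = 3
not (P implies P) iff not not (R and P) = 0 iff 3 = 1
not (not (P implies P) iff not not (R and P)) = not 1 = 3
Q and Q = 1 and 1 = 1
Q iff (Q and Q) = 1 iff 1 = 4
Q implies R = 1 implies 3 = 4
not (Q implies R) = not 4 = 0
(Q iff (Q and Q)) iff not (Q implies R) = 4 iff 0 = 0
not (not (P implies P) iff not not (R and P)) iff ((Q iff (Q and Q)) iff not (Q implies R)) = 3 iff 0 = 1

1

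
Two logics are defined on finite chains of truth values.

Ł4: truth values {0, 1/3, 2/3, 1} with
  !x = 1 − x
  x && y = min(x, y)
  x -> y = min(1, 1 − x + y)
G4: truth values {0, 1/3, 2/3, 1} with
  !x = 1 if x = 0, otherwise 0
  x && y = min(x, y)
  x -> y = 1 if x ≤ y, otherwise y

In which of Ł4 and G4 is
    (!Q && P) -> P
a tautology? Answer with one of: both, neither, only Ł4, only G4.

both

In Ł4: every assignment gives 1 — tautology.
In G4: every assignment gives 1 — tautology.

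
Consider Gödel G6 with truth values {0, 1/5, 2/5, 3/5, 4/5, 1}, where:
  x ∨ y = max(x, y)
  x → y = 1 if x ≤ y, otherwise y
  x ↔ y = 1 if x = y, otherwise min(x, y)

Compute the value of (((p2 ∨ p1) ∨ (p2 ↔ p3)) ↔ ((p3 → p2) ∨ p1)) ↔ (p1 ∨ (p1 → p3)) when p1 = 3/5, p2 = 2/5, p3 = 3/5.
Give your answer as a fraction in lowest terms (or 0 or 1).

p2 ∨ p1 = 2/5 ∨ 3/5 = 3/5
p2 ↔ p3 = 2/5 ↔ 3/5 = 2/5
(p2 ∨ p1) ∨ (p2 ↔ p3) = 3/5 ∨ 2/5 = 3/5
p3 → p2 = 3/5 → 2/5 = 2/5
(p3 → p2) ∨ p1 = 2/5 ∨ 3/5 = 3/5
((p2 ∨ p1) ∨ (p2 ↔ p3)) ↔ ((p3 → p2) ∨ p1) = 3/5 ↔ 3/5 = 1
p1 → p3 = 3/5 → 3/5 = 1
p1 ∨ (p1 → p3) = 3/5 ∨ 1 = 1
(((p2 ∨ p1) ∨ (p2 ↔ p3)) ↔ ((p3 → p2) ∨ p1)) ↔ (p1 ∨ (p1 → p3)) = 1 ↔ 1 = 1

1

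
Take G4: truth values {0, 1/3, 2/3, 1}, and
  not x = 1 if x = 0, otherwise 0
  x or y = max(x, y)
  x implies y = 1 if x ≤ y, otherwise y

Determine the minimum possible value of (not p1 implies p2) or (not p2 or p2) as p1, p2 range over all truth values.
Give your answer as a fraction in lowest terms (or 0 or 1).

1/3

Take p1 = 0, p2 = 1/3:
not p1 = not 0 = 1
not p1 implies p2 = 1 implies 1/3 = 1/3
not p2 = not 1/3 = 0
not p2 or p2 = 0 or 1/3 = 1/3
(not p1 implies p2) or (not p2 or p2) = 1/3 or 1/3 = 1/3
No assignment yields a value below 1/3, so this is the minimum.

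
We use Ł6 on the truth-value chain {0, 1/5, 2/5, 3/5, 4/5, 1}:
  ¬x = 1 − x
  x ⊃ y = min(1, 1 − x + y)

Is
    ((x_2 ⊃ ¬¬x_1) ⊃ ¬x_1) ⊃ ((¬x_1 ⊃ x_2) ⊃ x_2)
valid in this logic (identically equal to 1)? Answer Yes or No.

Counterexample: take x_1 = 1/5, x_2 = 2/5.
¬x_1 = ¬1/5 = 4/5
¬¬x_1 = ¬4/5 = 1/5
x_2 ⊃ ¬¬x_1 = 2/5 ⊃ 1/5 = 4/5
¬x_1 = ¬1/5 = 4/5
(x_2 ⊃ ¬¬x_1) ⊃ ¬x_1 = 4/5 ⊃ 4/5 = 1
¬x_1 = ¬1/5 = 4/5
¬x_1 ⊃ x_2 = 4/5 ⊃ 2/5 = 3/5
(¬x_1 ⊃ x_2) ⊃ x_2 = 3/5 ⊃ 2/5 = 4/5
((x_2 ⊃ ¬¬x_1) ⊃ ¬x_1) ⊃ ((¬x_1 ⊃ x_2) ⊃ x_2) = 1 ⊃ 4/5 = 4/5
This gives 4/5 ≠ 1.

No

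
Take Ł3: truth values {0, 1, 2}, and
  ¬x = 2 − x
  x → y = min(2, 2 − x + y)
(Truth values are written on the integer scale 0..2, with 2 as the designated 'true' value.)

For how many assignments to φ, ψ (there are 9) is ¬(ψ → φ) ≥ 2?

φ = 0, ψ = 0 ↦ 0  <
φ = 0, ψ = 1 ↦ 1  <
φ = 0, ψ = 2 ↦ 2  ≥
φ = 1, ψ = 0 ↦ 0  <
φ = 1, ψ = 1 ↦ 0  <
φ = 1, ψ = 2 ↦ 1  <
φ = 2, ψ = 0 ↦ 0  <
φ = 2, ψ = 1 ↦ 0  <
φ = 2, ψ = 2 ↦ 0  <
So 1 of the 9 assignments meets the threshold.

1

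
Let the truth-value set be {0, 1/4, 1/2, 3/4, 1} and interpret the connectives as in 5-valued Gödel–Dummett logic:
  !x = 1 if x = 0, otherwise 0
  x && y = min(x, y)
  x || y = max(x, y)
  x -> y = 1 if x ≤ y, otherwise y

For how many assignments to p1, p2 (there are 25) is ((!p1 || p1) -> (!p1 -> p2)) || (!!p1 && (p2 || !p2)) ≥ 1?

value 1: 21 assignments (counts)
value 3/4: 1 assignment
value 1/2: 1 assignment
value 1/4: 1 assignment
value 0: 1 assignment
So 21 of the 25 assignments meet the threshold.

21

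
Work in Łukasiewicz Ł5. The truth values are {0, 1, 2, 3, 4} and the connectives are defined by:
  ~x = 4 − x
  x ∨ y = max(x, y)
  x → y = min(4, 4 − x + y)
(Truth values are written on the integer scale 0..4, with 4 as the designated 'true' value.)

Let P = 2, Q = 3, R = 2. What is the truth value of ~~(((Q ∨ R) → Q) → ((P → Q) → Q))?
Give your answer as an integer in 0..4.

Q ∨ R = 3 ∨ 2 = 3
(Q ∨ R) → Q = 3 → 3 = 4
P → Q = 2 → 3 = 4
(P → Q) → Q = 4 → 3 = 3
((Q ∨ R) → Q) → ((P → Q) → Q) = 4 → 3 = 3
~(((Q ∨ R) → Q) → ((P → Q) → Q)) = ~3 = 1
~~(((Q ∨ R) → Q) → ((P → Q) → Q)) = ~1 = 3

3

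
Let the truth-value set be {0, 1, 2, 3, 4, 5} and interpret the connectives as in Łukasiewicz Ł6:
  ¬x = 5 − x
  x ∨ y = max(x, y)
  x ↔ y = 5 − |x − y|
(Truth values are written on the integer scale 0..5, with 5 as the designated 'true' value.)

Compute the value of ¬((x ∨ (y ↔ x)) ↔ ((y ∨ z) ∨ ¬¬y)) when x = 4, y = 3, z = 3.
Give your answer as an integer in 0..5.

1

y ↔ x = 3 ↔ 4 = 4
x ∨ (y ↔ x) = 4 ∨ 4 = 4
y ∨ z = 3 ∨ 3 = 3
¬y = ¬3 = 2
¬¬y = ¬2 = 3
(y ∨ z) ∨ ¬¬y = 3 ∨ 3 = 3
(x ∨ (y ↔ x)) ↔ ((y ∨ z) ∨ ¬¬y) = 4 ↔ 3 = 4
¬((x ∨ (y ↔ x)) ↔ ((y ∨ z) ∨ ¬¬y)) = ¬4 = 1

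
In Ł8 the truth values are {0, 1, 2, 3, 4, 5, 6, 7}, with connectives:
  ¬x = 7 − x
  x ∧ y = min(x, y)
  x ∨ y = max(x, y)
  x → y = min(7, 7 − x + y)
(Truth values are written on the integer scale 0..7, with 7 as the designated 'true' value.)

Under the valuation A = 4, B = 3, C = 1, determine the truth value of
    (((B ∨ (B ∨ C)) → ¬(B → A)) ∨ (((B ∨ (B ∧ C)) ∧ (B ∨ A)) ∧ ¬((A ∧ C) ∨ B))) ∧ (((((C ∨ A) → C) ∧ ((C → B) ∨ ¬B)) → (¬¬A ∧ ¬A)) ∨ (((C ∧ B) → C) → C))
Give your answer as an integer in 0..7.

4

B ∨ C = 3 ∨ 1 = 3
B ∨ (B ∨ C) = 3 ∨ 3 = 3
B → A = 3 → 4 = 7
¬(B → A) = ¬7 = 0
(B ∨ (B ∨ C)) → ¬(B → A) = 3 → 0 = 4
B ∧ C = 3 ∧ 1 = 1
B ∨ (B ∧ C) = 3 ∨ 1 = 3
B ∨ A = 3 ∨ 4 = 4
(B ∨ (B ∧ C)) ∧ (B ∨ A) = 3 ∧ 4 = 3
A ∧ C = 4 ∧ 1 = 1
(A ∧ C) ∨ B = 1 ∨ 3 = 3
¬((A ∧ C) ∨ B) = ¬3 = 4
((B ∨ (B ∧ C)) ∧ (B ∨ A)) ∧ ¬((A ∧ C) ∨ B) = 3 ∧ 4 = 3
((B ∨ (B ∨ C)) → ¬(B → A)) ∨ (((B ∨ (B ∧ C)) ∧ (B ∨ A)) ∧ ¬((A ∧ C) ∨ B)) = 4 ∨ 3 = 4
C ∨ A = 1 ∨ 4 = 4
(C ∨ A) → C = 4 → 1 = 4
C → B = 1 → 3 = 7
¬B = ¬3 = 4
(C → B) ∨ ¬B = 7 ∨ 4 = 7
((C ∨ A) → C) ∧ ((C → B) ∨ ¬B) = 4 ∧ 7 = 4
¬A = ¬4 = 3
¬¬A = ¬3 = 4
¬A = ¬4 = 3
¬¬A ∧ ¬A = 4 ∧ 3 = 3
(((C ∨ A) → C) ∧ ((C → B) ∨ ¬B)) → (¬¬A ∧ ¬A) = 4 → 3 = 6
C ∧ B = 1 ∧ 3 = 1
(C ∧ B) → C = 1 → 1 = 7
((C ∧ B) → C) → C = 7 → 1 = 1
((((C ∨ A) → C) ∧ ((C → B) ∨ ¬B)) → (¬¬A ∧ ¬A)) ∨ (((C ∧ B) → C) → C) = 6 ∨ 1 = 6
(((B ∨ (B ∨ C)) → ¬(B → A)) ∨ (((B ∨ (B ∧ C)) ∧ (B ∨ A)) ∧ ¬((A ∧ C) ∨ B))) ∧ (((((C ∨ A) → C) ∧ ((C → B) ∨ ¬B)) → (¬¬A ∧ ¬A)) ∨ (((C ∧ B) → C) → C)) = 4 ∧ 6 = 4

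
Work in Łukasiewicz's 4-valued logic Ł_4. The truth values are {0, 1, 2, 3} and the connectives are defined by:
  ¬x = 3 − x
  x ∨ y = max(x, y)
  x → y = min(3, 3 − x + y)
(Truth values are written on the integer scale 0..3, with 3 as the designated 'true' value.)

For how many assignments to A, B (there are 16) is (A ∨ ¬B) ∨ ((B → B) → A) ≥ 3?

A = 0, B = 0 ↦ 3  ≥
A = 0, B = 1 ↦ 2  <
A = 0, B = 2 ↦ 1  <
A = 0, B = 3 ↦ 0  <
A = 1, B = 0 ↦ 3  ≥
A = 1, B = 1 ↦ 2  <
A = 1, B = 2 ↦ 1  <
A = 1, B = 3 ↦ 1  <
A = 2, B = 0 ↦ 3  ≥
A = 2, B = 1 ↦ 2  <
A = 2, B = 2 ↦ 2  <
A = 2, B = 3 ↦ 2  <
A = 3, B = 0 ↦ 3  ≥
A = 3, B = 1 ↦ 3  ≥
A = 3, B = 2 ↦ 3  ≥
A = 3, B = 3 ↦ 3  ≥
So 7 of the 16 assignments meet the threshold.

7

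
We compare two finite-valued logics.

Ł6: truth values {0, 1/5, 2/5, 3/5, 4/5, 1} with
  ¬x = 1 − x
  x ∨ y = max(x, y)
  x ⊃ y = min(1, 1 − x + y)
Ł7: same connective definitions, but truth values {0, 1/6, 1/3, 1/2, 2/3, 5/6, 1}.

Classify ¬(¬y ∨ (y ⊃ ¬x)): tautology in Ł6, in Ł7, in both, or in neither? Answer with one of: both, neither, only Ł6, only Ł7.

neither

In Ł6: at x = 0, y = 0 the value is 0 — not a tautology.
In Ł7: at x = 0, y = 0 the value is 0 — not a tautology.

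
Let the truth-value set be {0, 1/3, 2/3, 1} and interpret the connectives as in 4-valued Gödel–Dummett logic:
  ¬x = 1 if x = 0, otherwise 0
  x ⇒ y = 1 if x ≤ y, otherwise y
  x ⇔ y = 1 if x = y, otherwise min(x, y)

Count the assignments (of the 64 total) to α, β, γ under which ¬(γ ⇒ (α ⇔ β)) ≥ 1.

value 1: 18 assignments (counts)
value 0: 46 assignments
So 18 of the 64 assignments meet the threshold.

18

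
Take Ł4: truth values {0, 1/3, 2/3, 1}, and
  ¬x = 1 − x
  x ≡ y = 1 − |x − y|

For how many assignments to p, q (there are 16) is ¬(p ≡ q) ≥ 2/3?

6

p = 0, q = 0 ↦ 0  <
p = 0, q = 1/3 ↦ 1/3  <
p = 0, q = 2/3 ↦ 2/3  ≥
p = 0, q = 1 ↦ 1  ≥
p = 1/3, q = 0 ↦ 1/3  <
p = 1/3, q = 1/3 ↦ 0  <
p = 1/3, q = 2/3 ↦ 1/3  <
p = 1/3, q = 1 ↦ 2/3  ≥
p = 2/3, q = 0 ↦ 2/3  ≥
p = 2/3, q = 1/3 ↦ 1/3  <
p = 2/3, q = 2/3 ↦ 0  <
p = 2/3, q = 1 ↦ 1/3  <
p = 1, q = 0 ↦ 1  ≥
p = 1, q = 1/3 ↦ 2/3  ≥
p = 1, q = 2/3 ↦ 1/3  <
p = 1, q = 1 ↦ 0  <
So 6 of the 16 assignments meet the threshold.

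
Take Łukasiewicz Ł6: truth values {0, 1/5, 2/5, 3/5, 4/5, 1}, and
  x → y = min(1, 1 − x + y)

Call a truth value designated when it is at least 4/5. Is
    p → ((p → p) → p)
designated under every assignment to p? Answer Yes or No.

Yes

p = 0 ↦ 1
p = 1/5 ↦ 1
p = 2/5 ↦ 1
p = 3/5 ↦ 1
p = 4/5 ↦ 1
p = 1 ↦ 1
Every assignment gives a value ≥ 4/5.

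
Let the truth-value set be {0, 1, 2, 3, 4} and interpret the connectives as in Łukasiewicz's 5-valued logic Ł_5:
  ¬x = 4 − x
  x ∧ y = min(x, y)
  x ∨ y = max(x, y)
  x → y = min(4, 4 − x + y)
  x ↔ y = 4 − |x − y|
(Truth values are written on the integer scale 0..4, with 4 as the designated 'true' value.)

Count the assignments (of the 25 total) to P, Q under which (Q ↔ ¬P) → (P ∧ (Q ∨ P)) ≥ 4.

value 4: 13 assignments (counts)
value 3: 5 assignments
value 2: 4 assignments
value 1: 2 assignments
value 0: 1 assignment
So 13 of the 25 assignments meet the threshold.

13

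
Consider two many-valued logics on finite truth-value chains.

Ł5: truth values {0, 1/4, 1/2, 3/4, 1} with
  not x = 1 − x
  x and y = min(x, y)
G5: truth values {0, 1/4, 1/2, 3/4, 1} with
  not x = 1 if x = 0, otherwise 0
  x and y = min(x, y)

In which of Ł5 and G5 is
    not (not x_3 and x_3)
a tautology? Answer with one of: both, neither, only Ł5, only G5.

In Ł5: at x_3 = 1/4 the value is 3/4 — not a tautology.
In G5: every assignment gives 1 — tautology.

only G5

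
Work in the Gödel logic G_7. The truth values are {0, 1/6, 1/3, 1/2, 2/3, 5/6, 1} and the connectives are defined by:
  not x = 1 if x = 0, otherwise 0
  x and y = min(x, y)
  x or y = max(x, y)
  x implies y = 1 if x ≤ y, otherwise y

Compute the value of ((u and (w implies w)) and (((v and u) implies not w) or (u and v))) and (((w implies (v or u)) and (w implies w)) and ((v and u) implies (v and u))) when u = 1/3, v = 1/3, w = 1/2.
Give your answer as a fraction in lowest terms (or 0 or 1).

1/3

w implies w = 1/2 implies 1/2 = 1
u and (w implies w) = 1/3 and 1 = 1/3
v and u = 1/3 and 1/3 = 1/3
not w = not 1/2 = 0
(v and u) implies not w = 1/3 implies 0 = 0
u and v = 1/3 and 1/3 = 1/3
((v and u) implies not w) or (u and v) = 0 or 1/3 = 1/3
(u and (w implies w)) and (((v and u) implies not w) or (u and v)) = 1/3 and 1/3 = 1/3
v or u = 1/3 or 1/3 = 1/3
w implies (v or u) = 1/2 implies 1/3 = 1/3
w implies w = 1/2 implies 1/2 = 1
(w implies (v or u)) and (w implies w) = 1/3 and 1 = 1/3
v and u = 1/3 and 1/3 = 1/3
v and u = 1/3 and 1/3 = 1/3
(v and u) implies (v and u) = 1/3 implies 1/3 = 1
((w implies (v or u)) and (w implies w)) and ((v and u) implies (v and u)) = 1/3 and 1 = 1/3
((u and (w implies w)) and (((v and u) implies not w) or (u and v))) and (((w implies (v or u)) and (w implies w)) and ((v and u) implies (v and u))) = 1/3 and 1/3 = 1/3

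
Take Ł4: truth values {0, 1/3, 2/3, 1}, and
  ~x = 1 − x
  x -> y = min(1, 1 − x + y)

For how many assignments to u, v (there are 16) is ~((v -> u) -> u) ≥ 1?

1

u = 0, v = 0 ↦ 1  ≥
u = 0, v = 1/3 ↦ 2/3  <
u = 0, v = 2/3 ↦ 1/3  <
u = 0, v = 1 ↦ 0  <
u = 1/3, v = 0 ↦ 2/3  <
u = 1/3, v = 1/3 ↦ 2/3  <
u = 1/3, v = 2/3 ↦ 1/3  <
u = 1/3, v = 1 ↦ 0  <
u = 2/3, v = 0 ↦ 1/3  <
u = 2/3, v = 1/3 ↦ 1/3  <
u = 2/3, v = 2/3 ↦ 1/3  <
u = 2/3, v = 1 ↦ 0  <
u = 1, v = 0 ↦ 0  <
u = 1, v = 1/3 ↦ 0  <
u = 1, v = 2/3 ↦ 0  <
u = 1, v = 1 ↦ 0  <
So 1 of the 16 assignments meets the threshold.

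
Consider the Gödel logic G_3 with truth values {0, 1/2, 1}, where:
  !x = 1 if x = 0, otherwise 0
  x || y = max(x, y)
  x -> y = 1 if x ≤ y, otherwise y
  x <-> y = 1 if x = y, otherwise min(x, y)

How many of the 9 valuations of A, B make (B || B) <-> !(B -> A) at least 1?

A = 0, B = 0 ↦ 1  ≥
A = 0, B = 1/2 ↦ 1/2  <
A = 0, B = 1 ↦ 1  ≥
A = 1/2, B = 0 ↦ 1  ≥
A = 1/2, B = 1/2 ↦ 0  <
A = 1/2, B = 1 ↦ 0  <
A = 1, B = 0 ↦ 1  ≥
A = 1, B = 1/2 ↦ 0  <
A = 1, B = 1 ↦ 0  <
So 4 of the 9 assignments meet the threshold.

4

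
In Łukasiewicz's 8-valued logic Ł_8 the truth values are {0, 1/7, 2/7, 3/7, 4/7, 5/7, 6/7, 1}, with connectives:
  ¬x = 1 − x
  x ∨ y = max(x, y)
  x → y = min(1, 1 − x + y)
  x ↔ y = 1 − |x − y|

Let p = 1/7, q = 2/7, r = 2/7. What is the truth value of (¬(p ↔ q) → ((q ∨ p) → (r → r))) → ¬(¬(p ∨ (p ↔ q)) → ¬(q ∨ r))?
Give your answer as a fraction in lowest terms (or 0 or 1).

0

p ↔ q = 1/7 ↔ 2/7 = 6/7
¬(p ↔ q) = ¬6/7 = 1/7
q ∨ p = 2/7 ∨ 1/7 = 2/7
r → r = 2/7 → 2/7 = 1
(q ∨ p) → (r → r) = 2/7 → 1 = 1
¬(p ↔ q) → ((q ∨ p) → (r → r)) = 1/7 → 1 = 1
p ↔ q = 1/7 ↔ 2/7 = 6/7
p ∨ (p ↔ q) = 1/7 ∨ 6/7 = 6/7
¬(p ∨ (p ↔ q)) = ¬6/7 = 1/7
q ∨ r = 2/7 ∨ 2/7 = 2/7
¬(q ∨ r) = ¬2/7 = 5/7
¬(p ∨ (p ↔ q)) → ¬(q ∨ r) = 1/7 → 5/7 = 1
¬(¬(p ∨ (p ↔ q)) → ¬(q ∨ r)) = ¬1 = 0
(¬(p ↔ q) → ((q ∨ p) → (r → r))) → ¬(¬(p ∨ (p ↔ q)) → ¬(q ∨ r)) = 1 → 0 = 0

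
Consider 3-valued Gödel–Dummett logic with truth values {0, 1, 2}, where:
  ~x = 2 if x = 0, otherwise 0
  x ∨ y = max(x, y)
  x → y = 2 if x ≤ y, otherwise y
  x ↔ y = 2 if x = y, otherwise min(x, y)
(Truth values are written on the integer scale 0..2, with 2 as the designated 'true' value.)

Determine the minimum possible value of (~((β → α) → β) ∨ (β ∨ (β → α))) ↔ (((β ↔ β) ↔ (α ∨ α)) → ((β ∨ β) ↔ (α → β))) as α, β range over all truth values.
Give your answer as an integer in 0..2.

Take α = 0, β = 1:
β → α = 1 → 0 = 0
(β → α) → β = 0 → 1 = 2
~((β → α) → β) = ~2 = 0
β → α = 1 → 0 = 0
β ∨ (β → α) = 1 ∨ 0 = 1
~((β → α) → β) ∨ (β ∨ (β → α)) = 0 ∨ 1 = 1
β ↔ β = 1 ↔ 1 = 2
α ∨ α = 0 ∨ 0 = 0
(β ↔ β) ↔ (α ∨ α) = 2 ↔ 0 = 0
β ∨ β = 1 ∨ 1 = 1
α → β = 0 → 1 = 2
(β ∨ β) ↔ (α → β) = 1 ↔ 2 = 1
((β ↔ β) ↔ (α ∨ α)) → ((β ∨ β) ↔ (α → β)) = 0 → 1 = 2
(~((β → α) → β) ∨ (β ∨ (β → α))) ↔ (((β ↔ β) ↔ (α ∨ α)) → ((β ∨ β) ↔ (α → β))) = 1 ↔ 2 = 1
No assignment yields a value below 1, so this is the minimum.

1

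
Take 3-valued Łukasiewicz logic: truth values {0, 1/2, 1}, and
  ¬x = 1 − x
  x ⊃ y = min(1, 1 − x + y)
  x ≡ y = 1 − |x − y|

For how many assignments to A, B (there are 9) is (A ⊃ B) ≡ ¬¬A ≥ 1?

2

A = 0, B = 0 ↦ 0  <
A = 0, B = 1/2 ↦ 0  <
A = 0, B = 1 ↦ 0  <
A = 1/2, B = 0 ↦ 1  ≥
A = 1/2, B = 1/2 ↦ 1/2  <
A = 1/2, B = 1 ↦ 1/2  <
A = 1, B = 0 ↦ 0  <
A = 1, B = 1/2 ↦ 1/2  <
A = 1, B = 1 ↦ 1  ≥
So 2 of the 9 assignments meet the threshold.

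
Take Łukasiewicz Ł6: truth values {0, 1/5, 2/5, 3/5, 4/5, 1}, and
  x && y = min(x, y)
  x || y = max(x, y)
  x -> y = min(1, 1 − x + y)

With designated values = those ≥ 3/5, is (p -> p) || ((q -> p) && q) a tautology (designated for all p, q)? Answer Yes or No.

Yes

At p = 1, q = 1/5, for instance:
p -> p = 1 -> 1 = 1
q -> p = 1/5 -> 1 = 1
(q -> p) && q = 1 && 1/5 = 1/5
(p -> p) || ((q -> p) && q) = 1 || 1/5 = 1
and checking the remaining 35 assignments likewise gives ≥ 3/5 in every case.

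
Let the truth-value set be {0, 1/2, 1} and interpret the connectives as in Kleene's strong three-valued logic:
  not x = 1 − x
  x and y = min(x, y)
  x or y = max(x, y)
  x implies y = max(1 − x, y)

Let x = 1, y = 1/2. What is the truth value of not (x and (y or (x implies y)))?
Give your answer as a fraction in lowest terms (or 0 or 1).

1/2

x implies y = 1 implies 1/2 = 1/2
y or (x implies y) = 1/2 or 1/2 = 1/2
x and (y or (x implies y)) = 1 and 1/2 = 1/2
not (x and (y or (x implies y))) = not 1/2 = 1/2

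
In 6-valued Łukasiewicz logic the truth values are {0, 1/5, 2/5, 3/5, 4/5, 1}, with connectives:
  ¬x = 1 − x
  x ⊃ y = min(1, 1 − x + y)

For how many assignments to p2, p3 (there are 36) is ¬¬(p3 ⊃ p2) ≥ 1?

21

value 1: 21 assignments (counts)
value 4/5: 5 assignments
value 3/5: 4 assignments
value 2/5: 3 assignments
value 1/5: 2 assignments
value 0: 1 assignment
So 21 of the 36 assignments meet the threshold.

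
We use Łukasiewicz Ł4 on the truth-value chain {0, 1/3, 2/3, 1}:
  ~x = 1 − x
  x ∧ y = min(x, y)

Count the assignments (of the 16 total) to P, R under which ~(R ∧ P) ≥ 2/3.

12

P = 0, R = 0 ↦ 1  ≥
P = 0, R = 1/3 ↦ 1  ≥
P = 0, R = 2/3 ↦ 1  ≥
P = 0, R = 1 ↦ 1  ≥
P = 1/3, R = 0 ↦ 1  ≥
P = 1/3, R = 1/3 ↦ 2/3  ≥
P = 1/3, R = 2/3 ↦ 2/3  ≥
P = 1/3, R = 1 ↦ 2/3  ≥
P = 2/3, R = 0 ↦ 1  ≥
P = 2/3, R = 1/3 ↦ 2/3  ≥
P = 2/3, R = 2/3 ↦ 1/3  <
P = 2/3, R = 1 ↦ 1/3  <
P = 1, R = 0 ↦ 1  ≥
P = 1, R = 1/3 ↦ 2/3  ≥
P = 1, R = 2/3 ↦ 1/3  <
P = 1, R = 1 ↦ 0  <
So 12 of the 16 assignments meet the threshold.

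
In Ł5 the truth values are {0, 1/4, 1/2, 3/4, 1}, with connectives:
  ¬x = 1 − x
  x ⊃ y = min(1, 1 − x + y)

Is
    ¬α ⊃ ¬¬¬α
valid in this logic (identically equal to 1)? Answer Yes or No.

Yes

α = 0 ↦ 1
α = 1/4 ↦ 1
α = 1/2 ↦ 1
α = 3/4 ↦ 1
α = 1 ↦ 1
Every assignment gives a value ≥ 1.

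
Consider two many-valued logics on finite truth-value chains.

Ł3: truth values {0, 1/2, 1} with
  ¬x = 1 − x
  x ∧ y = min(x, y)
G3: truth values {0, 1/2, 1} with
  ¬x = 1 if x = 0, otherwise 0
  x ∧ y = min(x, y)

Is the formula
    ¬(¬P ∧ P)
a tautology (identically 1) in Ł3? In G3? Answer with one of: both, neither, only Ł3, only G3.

In Ł3: at P = 1/2 the value is 1/2 — not a tautology.
In G3: every assignment gives 1 — tautology.

only G3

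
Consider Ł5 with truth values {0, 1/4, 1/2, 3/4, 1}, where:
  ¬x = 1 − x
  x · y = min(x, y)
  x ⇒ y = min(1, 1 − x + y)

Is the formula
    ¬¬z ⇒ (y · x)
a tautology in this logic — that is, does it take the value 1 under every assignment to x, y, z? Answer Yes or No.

No

Counterexample: take x = 0, y = 0, z = 1/4.
¬z = ¬1/4 = 3/4
¬¬z = ¬3/4 = 1/4
y · x = 0 · 0 = 0
¬¬z ⇒ (y · x) = 1/4 ⇒ 0 = 3/4
This gives 3/4 ≠ 1.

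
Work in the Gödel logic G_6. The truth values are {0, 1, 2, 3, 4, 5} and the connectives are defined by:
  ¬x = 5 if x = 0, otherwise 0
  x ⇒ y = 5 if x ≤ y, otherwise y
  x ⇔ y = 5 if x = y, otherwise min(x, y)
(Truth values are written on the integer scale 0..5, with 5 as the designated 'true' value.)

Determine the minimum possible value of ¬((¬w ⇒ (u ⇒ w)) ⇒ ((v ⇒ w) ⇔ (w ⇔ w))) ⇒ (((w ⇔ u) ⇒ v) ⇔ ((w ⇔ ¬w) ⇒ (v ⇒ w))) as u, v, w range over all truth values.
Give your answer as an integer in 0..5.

Take u = 0, v = 1, w = 0:
¬w = ¬0 = 5
u ⇒ w = 0 ⇒ 0 = 5
¬w ⇒ (u ⇒ w) = 5 ⇒ 5 = 5
v ⇒ w = 1 ⇒ 0 = 0
w ⇔ w = 0 ⇔ 0 = 5
(v ⇒ w) ⇔ (w ⇔ w) = 0 ⇔ 5 = 0
(¬w ⇒ (u ⇒ w)) ⇒ ((v ⇒ w) ⇔ (w ⇔ w)) = 5 ⇒ 0 = 0
¬((¬w ⇒ (u ⇒ w)) ⇒ ((v ⇒ w) ⇔ (w ⇔ w))) = ¬0 = 5
w ⇔ u = 0 ⇔ 0 = 5
(w ⇔ u) ⇒ v = 5 ⇒ 1 = 1
¬w = ¬0 = 5
w ⇔ ¬w = 0 ⇔ 5 = 0
v ⇒ w = 1 ⇒ 0 = 0
(w ⇔ ¬w) ⇒ (v ⇒ w) = 0 ⇒ 0 = 5
((w ⇔ u) ⇒ v) ⇔ ((w ⇔ ¬w) ⇒ (v ⇒ w)) = 1 ⇔ 5 = 1
¬((¬w ⇒ (u ⇒ w)) ⇒ ((v ⇒ w) ⇔ (w ⇔ w))) ⇒ (((w ⇔ u) ⇒ v) ⇔ ((w ⇔ ¬w) ⇒ (v ⇒ w))) = 5 ⇒ 1 = 1
No assignment yields a value below 1, so this is the minimum.

1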